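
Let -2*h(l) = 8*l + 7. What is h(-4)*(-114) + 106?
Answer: -1319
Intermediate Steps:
h(l) = -7/2 - 4*l (h(l) = -(8*l + 7)/2 = -(7 + 8*l)/2 = -7/2 - 4*l)
h(-4)*(-114) + 106 = (-7/2 - 4*(-4))*(-114) + 106 = (-7/2 + 16)*(-114) + 106 = (25/2)*(-114) + 106 = -1425 + 106 = -1319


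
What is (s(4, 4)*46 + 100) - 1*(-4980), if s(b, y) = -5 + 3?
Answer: 4988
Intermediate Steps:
s(b, y) = -2
(s(4, 4)*46 + 100) - 1*(-4980) = (-2*46 + 100) - 1*(-4980) = (-92 + 100) + 4980 = 8 + 4980 = 4988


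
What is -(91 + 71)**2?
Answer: -26244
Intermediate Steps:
-(91 + 71)**2 = -1*162**2 = -1*26244 = -26244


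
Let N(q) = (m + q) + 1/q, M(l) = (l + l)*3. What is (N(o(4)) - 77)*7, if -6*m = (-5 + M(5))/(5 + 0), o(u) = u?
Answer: -6181/12 ≈ -515.08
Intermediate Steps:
M(l) = 6*l (M(l) = (2*l)*3 = 6*l)
m = -⅚ (m = -(-5 + 6*5)/(6*(5 + 0)) = -(-5 + 30)/(6*5) = -25/(6*5) = -⅙*5 = -⅚ ≈ -0.83333)
N(q) = -⅚ + q + 1/q (N(q) = (-⅚ + q) + 1/q = -⅚ + q + 1/q)
(N(o(4)) - 77)*7 = ((-⅚ + 4 + 1/4) - 77)*7 = ((-⅚ + 4 + ¼) - 77)*7 = (41/12 - 77)*7 = -883/12*7 = -6181/12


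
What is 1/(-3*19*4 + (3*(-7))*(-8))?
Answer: -1/60 ≈ -0.016667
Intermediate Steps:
1/(-3*19*4 + (3*(-7))*(-8)) = 1/(-57*4 - 21*(-8)) = 1/(-228 + 168) = 1/(-60) = -1/60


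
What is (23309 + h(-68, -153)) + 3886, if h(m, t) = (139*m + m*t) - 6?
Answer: 28141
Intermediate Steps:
h(m, t) = -6 + 139*m + m*t
(23309 + h(-68, -153)) + 3886 = (23309 + (-6 + 139*(-68) - 68*(-153))) + 3886 = (23309 + (-6 - 9452 + 10404)) + 3886 = (23309 + 946) + 3886 = 24255 + 3886 = 28141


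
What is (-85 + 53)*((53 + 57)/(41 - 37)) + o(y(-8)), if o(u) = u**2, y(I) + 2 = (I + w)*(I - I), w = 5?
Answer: -876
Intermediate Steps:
y(I) = -2 (y(I) = -2 + (I + 5)*(I - I) = -2 + (5 + I)*0 = -2 + 0 = -2)
(-85 + 53)*((53 + 57)/(41 - 37)) + o(y(-8)) = (-85 + 53)*((53 + 57)/(41 - 37)) + (-2)**2 = -3520/4 + 4 = -32*55/2 + 4 = -880 + 4 = -876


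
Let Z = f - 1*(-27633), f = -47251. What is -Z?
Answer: 19618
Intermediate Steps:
Z = -19618 (Z = -47251 - 1*(-27633) = -47251 + 27633 = -19618)
-Z = -1*(-19618) = 19618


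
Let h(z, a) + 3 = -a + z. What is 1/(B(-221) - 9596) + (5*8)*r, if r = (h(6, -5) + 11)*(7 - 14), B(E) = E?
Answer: -52226441/9817 ≈ -5320.0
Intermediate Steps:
h(z, a) = -3 + z - a (h(z, a) = -3 + (-a + z) = -3 + (z - a) = -3 + z - a)
r = -133 (r = ((-3 + 6 - 1*(-5)) + 11)*(7 - 14) = ((-3 + 6 + 5) + 11)*(-7) = (8 + 11)*(-7) = 19*(-7) = -133)
1/(B(-221) - 9596) + (5*8)*r = 1/(-221 - 9596) + (5*8)*(-133) = 1/(-9817) + 40*(-133) = -1/9817 - 5320 = -52226441/9817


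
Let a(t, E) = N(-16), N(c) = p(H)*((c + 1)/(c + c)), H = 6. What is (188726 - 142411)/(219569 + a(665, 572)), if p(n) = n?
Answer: 741040/3513149 ≈ 0.21093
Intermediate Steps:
N(c) = 3*(1 + c)/c (N(c) = 6*((c + 1)/(c + c)) = 6*((1 + c)/((2*c))) = 6*((1 + c)*(1/(2*c))) = 6*((1 + c)/(2*c)) = 3*(1 + c)/c)
a(t, E) = 45/16 (a(t, E) = 3 + 3/(-16) = 3 + 3*(-1/16) = 3 - 3/16 = 45/16)
(188726 - 142411)/(219569 + a(665, 572)) = (188726 - 142411)/(219569 + 45/16) = 46315/(3513149/16) = 46315*(16/3513149) = 741040/3513149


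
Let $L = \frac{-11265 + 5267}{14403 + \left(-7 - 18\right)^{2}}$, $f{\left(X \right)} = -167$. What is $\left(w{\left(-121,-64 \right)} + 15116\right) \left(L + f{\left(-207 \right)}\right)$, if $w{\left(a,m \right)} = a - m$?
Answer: $- \frac{18941767383}{7514} \approx -2.5209 \cdot 10^{6}$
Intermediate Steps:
$L = - \frac{2999}{7514}$ ($L = - \frac{5998}{14403 + \left(-25\right)^{2}} = - \frac{5998}{14403 + 625} = - \frac{5998}{15028} = \left(-5998\right) \frac{1}{15028} = - \frac{2999}{7514} \approx -0.39912$)
$\left(w{\left(-121,-64 \right)} + 15116\right) \left(L + f{\left(-207 \right)}\right) = \left(\left(-121 - -64\right) + 15116\right) \left(- \frac{2999}{7514} - 167\right) = \left(\left(-121 + 64\right) + 15116\right) \left(- \frac{1257837}{7514}\right) = \left(-57 + 15116\right) \left(- \frac{1257837}{7514}\right) = 15059 \left(- \frac{1257837}{7514}\right) = - \frac{18941767383}{7514}$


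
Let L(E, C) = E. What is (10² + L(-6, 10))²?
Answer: 8836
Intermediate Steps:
(10² + L(-6, 10))² = (10² - 6)² = (100 - 6)² = 94² = 8836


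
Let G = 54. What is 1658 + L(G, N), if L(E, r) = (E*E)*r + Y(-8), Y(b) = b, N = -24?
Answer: -68334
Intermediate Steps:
L(E, r) = -8 + r*E**2 (L(E, r) = (E*E)*r - 8 = E**2*r - 8 = r*E**2 - 8 = -8 + r*E**2)
1658 + L(G, N) = 1658 + (-8 - 24*54**2) = 1658 + (-8 - 24*2916) = 1658 + (-8 - 69984) = 1658 - 69992 = -68334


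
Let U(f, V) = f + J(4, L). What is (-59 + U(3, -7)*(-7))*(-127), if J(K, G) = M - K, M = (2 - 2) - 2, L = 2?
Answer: 4826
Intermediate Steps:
M = -2 (M = 0 - 2 = -2)
J(K, G) = -2 - K
U(f, V) = -6 + f (U(f, V) = f + (-2 - 1*4) = f + (-2 - 4) = f - 6 = -6 + f)
(-59 + U(3, -7)*(-7))*(-127) = (-59 + (-6 + 3)*(-7))*(-127) = (-59 - 3*(-7))*(-127) = (-59 + 21)*(-127) = -38*(-127) = 4826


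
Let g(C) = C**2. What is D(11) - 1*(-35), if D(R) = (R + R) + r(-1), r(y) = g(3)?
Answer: 66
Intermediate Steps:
r(y) = 9 (r(y) = 3**2 = 9)
D(R) = 9 + 2*R (D(R) = (R + R) + 9 = 2*R + 9 = 9 + 2*R)
D(11) - 1*(-35) = (9 + 2*11) - 1*(-35) = (9 + 22) + 35 = 31 + 35 = 66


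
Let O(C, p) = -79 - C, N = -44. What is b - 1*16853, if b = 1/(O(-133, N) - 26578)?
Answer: -447008973/26524 ≈ -16853.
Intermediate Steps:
b = -1/26524 (b = 1/((-79 - 1*(-133)) - 26578) = 1/((-79 + 133) - 26578) = 1/(54 - 26578) = 1/(-26524) = -1/26524 ≈ -3.7702e-5)
b - 1*16853 = -1/26524 - 1*16853 = -1/26524 - 16853 = -447008973/26524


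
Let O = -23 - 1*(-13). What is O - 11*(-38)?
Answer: 408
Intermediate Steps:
O = -10 (O = -23 + 13 = -10)
O - 11*(-38) = -10 - 11*(-38) = -10 + 418 = 408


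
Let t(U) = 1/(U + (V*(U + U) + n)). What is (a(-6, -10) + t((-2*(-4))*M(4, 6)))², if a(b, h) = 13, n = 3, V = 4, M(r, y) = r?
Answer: 14318656/84681 ≈ 169.09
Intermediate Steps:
t(U) = 1/(3 + 9*U) (t(U) = 1/(U + (4*(U + U) + 3)) = 1/(U + (4*(2*U) + 3)) = 1/(U + (8*U + 3)) = 1/(U + (3 + 8*U)) = 1/(3 + 9*U))
(a(-6, -10) + t((-2*(-4))*M(4, 6)))² = (13 + 1/(3*(1 + 3*(-2*(-4)*4))))² = (13 + 1/(3*(1 + 3*(8*4))))² = (13 + 1/(3*(1 + 3*32)))² = (13 + 1/(3*(1 + 96)))² = (13 + (⅓)/97)² = (13 + (⅓)*(1/97))² = (13 + 1/291)² = (3784/291)² = 14318656/84681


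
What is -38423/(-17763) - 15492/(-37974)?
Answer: 289043233/112422027 ≈ 2.5711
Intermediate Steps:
-38423/(-17763) - 15492/(-37974) = -38423*(-1/17763) - 15492*(-1/37974) = 38423/17763 + 2582/6329 = 289043233/112422027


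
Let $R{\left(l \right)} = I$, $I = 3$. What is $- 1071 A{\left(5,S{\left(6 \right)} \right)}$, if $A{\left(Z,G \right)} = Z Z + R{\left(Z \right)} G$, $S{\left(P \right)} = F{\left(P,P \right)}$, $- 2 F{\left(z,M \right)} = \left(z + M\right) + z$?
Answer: $2142$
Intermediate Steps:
$F{\left(z,M \right)} = - z - \frac{M}{2}$ ($F{\left(z,M \right)} = - \frac{\left(z + M\right) + z}{2} = - \frac{\left(M + z\right) + z}{2} = - \frac{M + 2 z}{2} = - z - \frac{M}{2}$)
$R{\left(l \right)} = 3$
$S{\left(P \right)} = - \frac{3 P}{2}$ ($S{\left(P \right)} = - P - \frac{P}{2} = - \frac{3 P}{2}$)
$A{\left(Z,G \right)} = Z^{2} + 3 G$ ($A{\left(Z,G \right)} = Z Z + 3 G = Z^{2} + 3 G$)
$- 1071 A{\left(5,S{\left(6 \right)} \right)} = - 1071 \left(5^{2} + 3 \left(\left(- \frac{3}{2}\right) 6\right)\right) = - 1071 \left(25 + 3 \left(-9\right)\right) = - 1071 \left(25 - 27\right) = \left(-1071\right) \left(-2\right) = 2142$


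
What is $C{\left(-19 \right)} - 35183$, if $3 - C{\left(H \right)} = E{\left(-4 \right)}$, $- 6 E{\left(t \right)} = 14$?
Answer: $- \frac{105533}{3} \approx -35178.0$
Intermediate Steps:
$E{\left(t \right)} = - \frac{7}{3}$ ($E{\left(t \right)} = \left(- \frac{1}{6}\right) 14 = - \frac{7}{3}$)
$C{\left(H \right)} = \frac{16}{3}$ ($C{\left(H \right)} = 3 - - \frac{7}{3} = 3 + \frac{7}{3} = \frac{16}{3}$)
$C{\left(-19 \right)} - 35183 = \frac{16}{3} - 35183 = - \frac{105533}{3}$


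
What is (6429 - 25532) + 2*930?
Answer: -17243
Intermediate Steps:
(6429 - 25532) + 2*930 = -19103 + 1860 = -17243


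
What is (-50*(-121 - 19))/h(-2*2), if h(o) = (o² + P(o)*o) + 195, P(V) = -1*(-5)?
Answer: 7000/191 ≈ 36.649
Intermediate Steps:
P(V) = 5
h(o) = 195 + o² + 5*o (h(o) = (o² + 5*o) + 195 = 195 + o² + 5*o)
(-50*(-121 - 19))/h(-2*2) = (-50*(-121 - 19))/(195 + (-2*2)² + 5*(-2*2)) = (-50*(-140))/(195 + (-4)² + 5*(-4)) = 7000/(195 + 16 - 20) = 7000/191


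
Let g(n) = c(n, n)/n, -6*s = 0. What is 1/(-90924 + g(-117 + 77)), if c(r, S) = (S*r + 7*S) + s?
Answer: -1/90957 ≈ -1.0994e-5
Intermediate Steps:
s = 0 (s = -⅙*0 = 0)
c(r, S) = 7*S + S*r (c(r, S) = (S*r + 7*S) + 0 = (7*S + S*r) + 0 = 7*S + S*r)
g(n) = 7 + n (g(n) = (n*(7 + n))/n = 7 + n)
1/(-90924 + g(-117 + 77)) = 1/(-90924 + (7 + (-117 + 77))) = 1/(-90924 + (7 - 40)) = 1/(-90924 - 33) = 1/(-90957) = -1/90957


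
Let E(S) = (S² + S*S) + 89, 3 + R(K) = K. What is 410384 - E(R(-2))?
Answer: 410245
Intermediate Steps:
R(K) = -3 + K
E(S) = 89 + 2*S² (E(S) = (S² + S²) + 89 = 2*S² + 89 = 89 + 2*S²)
410384 - E(R(-2)) = 410384 - (89 + 2*(-3 - 2)²) = 410384 - (89 + 2*(-5)²) = 410384 - (89 + 2*25) = 410384 - (89 + 50) = 410384 - 1*139 = 410384 - 139 = 410245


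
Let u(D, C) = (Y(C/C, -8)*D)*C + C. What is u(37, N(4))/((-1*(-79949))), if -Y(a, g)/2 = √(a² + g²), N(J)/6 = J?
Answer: 24/79949 - 1776*√65/79949 ≈ -0.17880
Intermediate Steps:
N(J) = 6*J
Y(a, g) = -2*√(a² + g²)
u(D, C) = C - 2*C*D*√65 (u(D, C) = ((-2*√((C/C)² + (-8)²))*D)*C + C = ((-2*√(1² + 64))*D)*C + C = ((-2*√(1 + 64))*D)*C + C = ((-2*√65)*D)*C + C = (-2*D*√65)*C + C = -2*C*D*√65 + C = C - 2*C*D*√65)
u(37, N(4))/((-1*(-79949))) = ((6*4)*(1 - 2*37*√65))/((-1*(-79949))) = (24*(1 - 74*√65))/79949 = (24 - 1776*√65)*(1/79949) = 24/79949 - 1776*√65/79949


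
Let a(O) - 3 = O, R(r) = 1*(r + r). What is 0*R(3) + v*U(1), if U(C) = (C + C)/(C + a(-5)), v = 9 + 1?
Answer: -20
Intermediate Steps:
R(r) = 2*r (R(r) = 1*(2*r) = 2*r)
v = 10
a(O) = 3 + O
U(C) = 2*C/(-2 + C) (U(C) = (C + C)/(C + (3 - 5)) = (2*C)/(C - 2) = (2*C)/(-2 + C) = 2*C/(-2 + C))
0*R(3) + v*U(1) = 0*(2*3) + 10*(2*1/(-2 + 1)) = 0*6 + 10*(2*1/(-1)) = 0 + 10*(2*1*(-1)) = 0 + 10*(-2) = 0 - 20 = -20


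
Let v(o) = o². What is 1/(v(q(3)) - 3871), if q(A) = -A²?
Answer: -1/3790 ≈ -0.00026385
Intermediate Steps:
1/(v(q(3)) - 3871) = 1/((-1*3²)² - 3871) = 1/((-1*9)² - 3871) = 1/((-9)² - 3871) = 1/(81 - 3871) = 1/(-3790) = -1/3790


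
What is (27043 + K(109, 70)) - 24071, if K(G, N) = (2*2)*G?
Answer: 3408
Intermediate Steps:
K(G, N) = 4*G
(27043 + K(109, 70)) - 24071 = (27043 + 4*109) - 24071 = (27043 + 436) - 24071 = 27479 - 24071 = 3408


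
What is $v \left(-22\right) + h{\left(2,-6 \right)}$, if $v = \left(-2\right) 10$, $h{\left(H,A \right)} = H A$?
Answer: $428$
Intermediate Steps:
$h{\left(H,A \right)} = A H$
$v = -20$
$v \left(-22\right) + h{\left(2,-6 \right)} = \left(-20\right) \left(-22\right) - 12 = 440 - 12 = 428$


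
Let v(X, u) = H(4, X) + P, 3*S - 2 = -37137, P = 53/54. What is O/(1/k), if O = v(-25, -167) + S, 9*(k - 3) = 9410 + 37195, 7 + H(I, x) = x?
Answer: -5208056060/81 ≈ -6.4297e+7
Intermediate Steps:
H(I, x) = -7 + x
P = 53/54 (P = 53*(1/54) = 53/54 ≈ 0.98148)
S = -37135/3 (S = 2/3 + (1/3)*(-37137) = 2/3 - 12379 = -37135/3 ≈ -12378.)
v(X, u) = -325/54 + X (v(X, u) = (-7 + X) + 53/54 = -325/54 + X)
k = 15544/3 (k = 3 + (9410 + 37195)/9 = 3 + (1/9)*46605 = 3 + 15535/3 = 15544/3 ≈ 5181.3)
O = -670105/54 (O = (-325/54 - 25) - 37135/3 = -1675/54 - 37135/3 = -670105/54 ≈ -12409.)
O/(1/k) = -670105/(54*(1/(15544/3))) = -670105/(54*3/15544) = -670105/54*15544/3 = -5208056060/81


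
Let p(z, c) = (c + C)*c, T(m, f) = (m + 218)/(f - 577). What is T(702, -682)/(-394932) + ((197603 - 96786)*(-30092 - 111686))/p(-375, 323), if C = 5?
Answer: -1140415800144269/8452729596 ≈ -1.3492e+5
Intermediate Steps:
T(m, f) = (218 + m)/(-577 + f)
p(z, c) = c*(5 + c) (p(z, c) = (c + 5)*c = (5 + c)*c = c*(5 + c))
T(702, -682)/(-394932) + ((197603 - 96786)*(-30092 - 111686))/p(-375, 323) = ((218 + 702)/(-577 - 682))/(-394932) + ((197603 - 96786)*(-30092 - 111686))/((323*(5 + 323))) = (920/(-1259))*(-1/394932) + (100817*(-141778))/((323*328)) = -1/1259*920*(-1/394932) - 14293632626/105944 = -920/1259*(-1/394932) - 14293632626*1/105944 = 230/124304847 - 9174347/68 = -1140415800144269/8452729596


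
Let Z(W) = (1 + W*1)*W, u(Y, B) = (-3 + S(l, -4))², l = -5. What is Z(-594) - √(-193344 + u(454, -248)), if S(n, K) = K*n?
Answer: 352242 - I*√193055 ≈ 3.5224e+5 - 439.38*I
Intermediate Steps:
u(Y, B) = 289 (u(Y, B) = (-3 - 4*(-5))² = (-3 + 20)² = 17² = 289)
Z(W) = W*(1 + W) (Z(W) = (1 + W)*W = W*(1 + W))
Z(-594) - √(-193344 + u(454, -248)) = -594*(1 - 594) - √(-193344 + 289) = -594*(-593) - √(-193055) = 352242 - I*√193055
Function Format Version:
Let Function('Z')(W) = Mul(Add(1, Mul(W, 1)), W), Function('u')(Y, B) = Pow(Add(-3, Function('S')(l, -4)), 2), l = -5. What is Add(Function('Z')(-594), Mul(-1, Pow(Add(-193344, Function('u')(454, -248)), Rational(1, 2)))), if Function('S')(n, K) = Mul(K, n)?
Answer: Add(352242, Mul(-1, I, Pow(193055, Rational(1, 2)))) ≈ Add(3.5224e+5, Mul(-439.38, I))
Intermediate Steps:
Function('u')(Y, B) = 289 (Function('u')(Y, B) = Pow(Add(-3, Mul(-4, -5)), 2) = Pow(Add(-3, 20), 2) = Pow(17, 2) = 289)
Function('Z')(W) = Mul(W, Add(1, W)) (Function('Z')(W) = Mul(Add(1, W), W) = Mul(W, Add(1, W)))
Add(Function('Z')(-594), Mul(-1, Pow(Add(-193344, Function('u')(454, -248)), Rational(1, 2)))) = Add(Mul(-594, Add(1, -594)), Mul(-1, Pow(Add(-193344, 289), Rational(1, 2)))) = Add(Mul(-594, -593), Mul(-1, Pow(-193055, Rational(1, 2)))) = Add(352242, Mul(-1, Mul(I, Pow(193055, Rational(1, 2))))) = Add(352242, Mul(-1, I, Pow(193055, Rational(1, 2))))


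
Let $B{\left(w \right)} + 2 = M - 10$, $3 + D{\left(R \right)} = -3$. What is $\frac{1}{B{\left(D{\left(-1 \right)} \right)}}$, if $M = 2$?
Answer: $- \frac{1}{10} \approx -0.1$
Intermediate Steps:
$D{\left(R \right)} = -6$ ($D{\left(R \right)} = -3 - 3 = -6$)
$B{\left(w \right)} = -10$ ($B{\left(w \right)} = -2 + \left(2 - 10\right) = -2 - 8 = -10$)
$\frac{1}{B{\left(D{\left(-1 \right)} \right)}} = \frac{1}{-10} = - \frac{1}{10}$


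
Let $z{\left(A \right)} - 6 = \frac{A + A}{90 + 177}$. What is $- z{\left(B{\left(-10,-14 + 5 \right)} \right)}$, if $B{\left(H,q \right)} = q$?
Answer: $- \frac{528}{89} \approx -5.9326$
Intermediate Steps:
$z{\left(A \right)} = 6 + \frac{2 A}{267}$ ($z{\left(A \right)} = 6 + \frac{A + A}{90 + 177} = 6 + \frac{2 A}{267}$)
$- z{\left(B{\left(-10,-14 + 5 \right)} \right)} = - (6 + \frac{2 \left(-14 + 5\right)}{267}) = - (6 + \frac{2}{267} \left(-9\right)) = - (6 - \frac{6}{89}) = \left(-1\right) \frac{528}{89} = - \frac{528}{89}$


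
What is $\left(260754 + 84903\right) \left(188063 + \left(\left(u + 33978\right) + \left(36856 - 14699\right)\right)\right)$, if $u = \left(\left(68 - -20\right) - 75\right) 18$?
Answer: $84489631824$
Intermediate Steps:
$u = 234$ ($u = \left(\left(68 + 20\right) - 75\right) 18 = \left(88 - 75\right) 18 = 13 \cdot 18 = 234$)
$\left(260754 + 84903\right) \left(188063 + \left(\left(u + 33978\right) + \left(36856 - 14699\right)\right)\right) = \left(260754 + 84903\right) \left(188063 + \left(\left(234 + 33978\right) + \left(36856 - 14699\right)\right)\right) = 345657 \left(188063 + \left(34212 + \left(36856 - 14699\right)\right)\right) = 345657 \left(188063 + \left(34212 + 22157\right)\right) = 345657 \left(188063 + 56369\right) = 345657 \cdot 244432 = 84489631824$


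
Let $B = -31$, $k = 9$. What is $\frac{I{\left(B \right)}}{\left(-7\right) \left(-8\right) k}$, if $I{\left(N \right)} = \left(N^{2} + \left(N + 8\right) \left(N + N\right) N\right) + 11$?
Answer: $- \frac{21617}{252} \approx -85.782$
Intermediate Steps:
$I{\left(N \right)} = 11 + N^{2} + 2 N^{2} \left(8 + N\right)$ ($I{\left(N \right)} = \left(N^{2} + \left(8 + N\right) 2 N N\right) + 11 = \left(N^{2} + 2 N \left(8 + N\right) N\right) + 11 = \left(N^{2} + 2 N^{2} \left(8 + N\right)\right) + 11 = 11 + N^{2} + 2 N^{2} \left(8 + N\right)$)
$\frac{I{\left(B \right)}}{\left(-7\right) \left(-8\right) k} = \frac{11 + 2 \left(-31\right)^{3} + 17 \left(-31\right)^{2}}{\left(-7\right) \left(-8\right) 9} = \frac{11 + 2 \left(-29791\right) + 17 \cdot 961}{56 \cdot 9} = \frac{11 - 59582 + 16337}{504} = \left(-43234\right) \frac{1}{504} = - \frac{21617}{252}$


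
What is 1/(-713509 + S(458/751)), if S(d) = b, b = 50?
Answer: -1/713459 ≈ -1.4016e-6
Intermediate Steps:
S(d) = 50
1/(-713509 + S(458/751)) = 1/(-713509 + 50) = 1/(-713459) = -1/713459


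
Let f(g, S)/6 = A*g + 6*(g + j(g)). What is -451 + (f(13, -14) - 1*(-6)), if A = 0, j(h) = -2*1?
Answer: -49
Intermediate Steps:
j(h) = -2
f(g, S) = -72 + 36*g (f(g, S) = 6*(0*g + 6*(g - 2)) = 6*(0 + 6*(-2 + g)) = 6*(0 + (-12 + 6*g)) = 6*(-12 + 6*g) = -72 + 36*g)
-451 + (f(13, -14) - 1*(-6)) = -451 + ((-72 + 36*13) - 1*(-6)) = -451 + ((-72 + 468) + 6) = -451 + (396 + 6) = -451 + 402 = -49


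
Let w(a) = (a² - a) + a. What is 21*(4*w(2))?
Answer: 336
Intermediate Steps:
w(a) = a²
21*(4*w(2)) = 21*(4*2²) = 21*(4*4) = 21*16 = 336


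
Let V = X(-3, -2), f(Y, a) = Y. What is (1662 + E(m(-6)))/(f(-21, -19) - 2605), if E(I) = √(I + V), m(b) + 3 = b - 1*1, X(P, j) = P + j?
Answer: -831/1313 - I*√15/2626 ≈ -0.6329 - 0.0014749*I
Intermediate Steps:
V = -5 (V = -3 - 2 = -5)
m(b) = -4 + b (m(b) = -3 + (b - 1*1) = -3 + (b - 1) = -3 + (-1 + b) = -4 + b)
E(I) = √(-5 + I) (E(I) = √(I - 5) = √(-5 + I))
(1662 + E(m(-6)))/(f(-21, -19) - 2605) = (1662 + √(-5 + (-4 - 6)))/(-21 - 2605) = (1662 + √(-5 - 10))/(-2626) = (1662 + √(-15))*(-1/2626) = (1662 + I*√15)*(-1/2626) = -831/1313 - I*√15/2626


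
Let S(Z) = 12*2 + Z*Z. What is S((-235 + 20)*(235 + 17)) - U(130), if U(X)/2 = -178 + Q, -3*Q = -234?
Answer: 2935472624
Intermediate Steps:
Q = 78 (Q = -1/3*(-234) = 78)
S(Z) = 24 + Z**2
U(X) = -200 (U(X) = 2*(-178 + 78) = 2*(-100) = -200)
S((-235 + 20)*(235 + 17)) - U(130) = (24 + ((-235 + 20)*(235 + 17))**2) - 1*(-200) = (24 + (-215*252)**2) + 200 = (24 + (-54180)**2) + 200 = (24 + 2935472400) + 200 = 2935472424 + 200 = 2935472624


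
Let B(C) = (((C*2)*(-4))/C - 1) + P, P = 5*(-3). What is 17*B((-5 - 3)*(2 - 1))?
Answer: -408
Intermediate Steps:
P = -15
B(C) = -24 (B(C) = (((C*2)*(-4))/C - 1) - 15 = (((2*C)*(-4))/C - 1) - 15 = ((-8*C)/C - 1) - 15 = (-8 - 1) - 15 = -9 - 15 = -24)
17*B((-5 - 3)*(2 - 1)) = 17*(-24) = -408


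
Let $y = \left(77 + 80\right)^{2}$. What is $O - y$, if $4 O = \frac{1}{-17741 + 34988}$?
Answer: $- \frac{1700485211}{68988} \approx -24649.0$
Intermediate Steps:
$O = \frac{1}{68988}$ ($O = \frac{1}{4 \left(-17741 + 34988\right)} = \frac{1}{4 \cdot 17247} = \frac{1}{4} \cdot \frac{1}{17247} = \frac{1}{68988} \approx 1.4495 \cdot 10^{-5}$)
$y = 24649$ ($y = 157^{2} = 24649$)
$O - y = \frac{1}{68988} - 24649 = - \frac{1700485211}{68988}$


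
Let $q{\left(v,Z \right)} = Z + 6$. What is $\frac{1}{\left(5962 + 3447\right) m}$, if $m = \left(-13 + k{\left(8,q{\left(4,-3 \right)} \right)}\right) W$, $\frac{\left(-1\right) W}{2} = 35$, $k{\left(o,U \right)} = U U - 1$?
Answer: $\frac{1}{3293150} \approx 3.0366 \cdot 10^{-7}$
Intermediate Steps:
$q{\left(v,Z \right)} = 6 + Z$
$k{\left(o,U \right)} = -1 + U^{2}$ ($k{\left(o,U \right)} = U^{2} - 1 = -1 + U^{2}$)
$W = -70$ ($W = \left(-2\right) 35 = -70$)
$m = 350$ ($m = \left(-13 - \left(1 - \left(6 - 3\right)^{2}\right)\right) \left(-70\right) = \left(-13 - \left(1 - 3^{2}\right)\right) \left(-70\right) = \left(-13 + \left(-1 + 9\right)\right) \left(-70\right) = \left(-13 + 8\right) \left(-70\right) = \left(-5\right) \left(-70\right) = 350$)
$\frac{1}{\left(5962 + 3447\right) m} = \frac{1}{\left(5962 + 3447\right) 350} = \frac{1}{9409} \cdot \frac{1}{350} = \frac{1}{3293150}$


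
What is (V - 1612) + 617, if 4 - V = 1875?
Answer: -2866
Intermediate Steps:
V = -1871 (V = 4 - 1*1875 = 4 - 1875 = -1871)
(V - 1612) + 617 = (-1871 - 1612) + 617 = -3483 + 617 = -2866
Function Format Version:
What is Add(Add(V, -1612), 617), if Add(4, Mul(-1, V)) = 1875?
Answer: -2866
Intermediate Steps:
V = -1871 (V = Add(4, Mul(-1, 1875)) = Add(4, -1875) = -1871)
Add(Add(V, -1612), 617) = Add(Add(-1871, -1612), 617) = Add(-3483, 617) = -2866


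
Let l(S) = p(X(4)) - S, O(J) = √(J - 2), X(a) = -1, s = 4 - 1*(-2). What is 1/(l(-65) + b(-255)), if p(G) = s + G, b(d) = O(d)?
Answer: 70/5157 - I*√257/5157 ≈ 0.013574 - 0.0031086*I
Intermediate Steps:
s = 6 (s = 4 + 2 = 6)
O(J) = √(-2 + J)
b(d) = √(-2 + d)
p(G) = 6 + G
l(S) = 5 - S (l(S) = (6 - 1) - S = 5 - S)
1/(l(-65) + b(-255)) = 1/((5 - 1*(-65)) + √(-2 - 255)) = 1/((5 + 65) + √(-257)) = 1/(70 + I*√257)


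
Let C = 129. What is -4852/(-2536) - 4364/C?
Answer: -2610299/81786 ≈ -31.916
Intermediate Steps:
-4852/(-2536) - 4364/C = -4852/(-2536) - 4364/129 = -4852*(-1/2536) - 4364*1/129 = 1213/634 - 4364/129 = -2610299/81786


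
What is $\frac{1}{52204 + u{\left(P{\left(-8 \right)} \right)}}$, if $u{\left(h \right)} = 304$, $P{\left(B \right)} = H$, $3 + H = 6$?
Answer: $\frac{1}{52508} \approx 1.9045 \cdot 10^{-5}$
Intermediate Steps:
$H = 3$ ($H = -3 + 6 = 3$)
$P{\left(B \right)} = 3$
$\frac{1}{52204 + u{\left(P{\left(-8 \right)} \right)}} = \frac{1}{52204 + 304} = \frac{1}{52508}$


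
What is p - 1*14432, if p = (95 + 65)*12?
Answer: -12512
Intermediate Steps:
p = 1920 (p = 160*12 = 1920)
p - 1*14432 = 1920 - 1*14432 = 1920 - 14432 = -12512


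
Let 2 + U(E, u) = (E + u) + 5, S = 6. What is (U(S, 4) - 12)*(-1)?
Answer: -1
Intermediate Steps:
U(E, u) = 3 + E + u (U(E, u) = -2 + ((E + u) + 5) = -2 + (5 + E + u) = 3 + E + u)
(U(S, 4) - 12)*(-1) = ((3 + 6 + 4) - 12)*(-1) = (13 - 12)*(-1) = 1*(-1) = -1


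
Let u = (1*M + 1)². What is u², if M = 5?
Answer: 1296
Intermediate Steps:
u = 36 (u = (1*5 + 1)² = (5 + 1)² = 6² = 36)
u² = 36² = 1296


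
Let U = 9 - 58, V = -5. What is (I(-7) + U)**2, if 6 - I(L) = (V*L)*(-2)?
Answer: 729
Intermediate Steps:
U = -49
I(L) = 6 - 10*L (I(L) = 6 - (-5*L)*(-2) = 6 - 10*L)
(I(-7) + U)**2 = ((6 - 10*(-7)) - 49)**2 = ((6 + 70) - 49)**2 = (76 - 49)**2 = 27**2 = 729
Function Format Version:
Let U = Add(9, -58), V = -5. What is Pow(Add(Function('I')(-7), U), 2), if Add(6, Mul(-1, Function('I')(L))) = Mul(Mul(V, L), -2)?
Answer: 729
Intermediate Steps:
U = -49
Function('I')(L) = Add(6, Mul(-10, L)) (Function('I')(L) = Add(6, Mul(-1, Mul(Mul(-5, L), -2))) = Add(6, Mul(-1, Mul(10, L))) = Add(6, Mul(-10, L)))
Pow(Add(Function('I')(-7), U), 2) = Pow(Add(Add(6, Mul(-10, -7)), -49), 2) = Pow(Add(Add(6, 70), -49), 2) = Pow(Add(76, -49), 2) = Pow(27, 2) = 729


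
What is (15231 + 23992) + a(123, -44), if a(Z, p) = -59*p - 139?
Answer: 41680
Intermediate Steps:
a(Z, p) = -139 - 59*p
(15231 + 23992) + a(123, -44) = (15231 + 23992) + (-139 - 59*(-44)) = 39223 + (-139 + 2596) = 39223 + 2457 = 41680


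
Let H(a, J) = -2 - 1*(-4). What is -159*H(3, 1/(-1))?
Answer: -318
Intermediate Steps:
H(a, J) = 2 (H(a, J) = -2 + 4 = 2)
-159*H(3, 1/(-1)) = -159*2 = -318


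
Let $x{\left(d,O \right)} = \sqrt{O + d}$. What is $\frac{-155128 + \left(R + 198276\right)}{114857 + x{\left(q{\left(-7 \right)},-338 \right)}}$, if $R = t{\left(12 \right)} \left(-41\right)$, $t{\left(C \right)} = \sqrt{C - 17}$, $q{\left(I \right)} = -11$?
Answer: $\frac{43148 - 41 i \sqrt{5}}{114857 + i \sqrt{349}} \approx 0.37567 - 0.0008593 i$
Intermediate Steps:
$t{\left(C \right)} = \sqrt{-17 + C}$
$R = - 41 i \sqrt{5}$ ($R = \sqrt{-17 + 12} \left(-41\right) = \sqrt{-5} \left(-41\right) = i \sqrt{5} \left(-41\right) = - 41 i \sqrt{5} \approx - 91.679 i$)
$\frac{-155128 + \left(R + 198276\right)}{114857 + x{\left(q{\left(-7 \right)},-338 \right)}} = \frac{-155128 + \left(- 41 i \sqrt{5} + 198276\right)}{114857 + \sqrt{-338 - 11}} = \frac{-155128 + \left(198276 - 41 i \sqrt{5}\right)}{114857 + \sqrt{-349}} = \frac{43148 - 41 i \sqrt{5}}{114857 + i \sqrt{349}}$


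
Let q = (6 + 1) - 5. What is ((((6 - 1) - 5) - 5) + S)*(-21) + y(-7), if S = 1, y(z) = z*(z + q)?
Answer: 119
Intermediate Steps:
q = 2 (q = 7 - 5 = 2)
y(z) = z*(2 + z) (y(z) = z*(z + 2) = z*(2 + z))
((((6 - 1) - 5) - 5) + S)*(-21) + y(-7) = ((((6 - 1) - 5) - 5) + 1)*(-21) - 7*(2 - 7) = (((5 - 5) - 5) + 1)*(-21) - 7*(-5) = ((0 - 5) + 1)*(-21) + 35 = (-5 + 1)*(-21) + 35 = -4*(-21) + 35 = 84 + 35 = 119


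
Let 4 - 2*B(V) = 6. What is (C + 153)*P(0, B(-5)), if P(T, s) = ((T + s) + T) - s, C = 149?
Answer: 0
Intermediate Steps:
B(V) = -1 (B(V) = 2 - ½*6 = 2 - 3 = -1)
P(T, s) = 2*T (P(T, s) = (s + 2*T) - s = 2*T)
(C + 153)*P(0, B(-5)) = (149 + 153)*(2*0) = 302*0 = 0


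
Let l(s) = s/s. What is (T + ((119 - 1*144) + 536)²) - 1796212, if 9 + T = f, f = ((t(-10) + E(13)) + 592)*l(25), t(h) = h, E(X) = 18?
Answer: -1534500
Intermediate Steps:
l(s) = 1
f = 600 (f = ((-10 + 18) + 592)*1 = (8 + 592)*1 = 600*1 = 600)
T = 591 (T = -9 + 600 = 591)
(T + ((119 - 1*144) + 536)²) - 1796212 = (591 + ((119 - 1*144) + 536)²) - 1796212 = (591 + ((119 - 144) + 536)²) - 1796212 = (591 + (-25 + 536)²) - 1796212 = (591 + 511²) - 1796212 = (591 + 261121) - 1796212 = 261712 - 1796212 = -1534500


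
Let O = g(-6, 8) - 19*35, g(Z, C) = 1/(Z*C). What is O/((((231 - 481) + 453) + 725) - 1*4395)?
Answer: 31921/166416 ≈ 0.19181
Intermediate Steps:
g(Z, C) = 1/(C*Z)
O = -31921/48 (O = 1/(8*(-6)) - 19*35 = (1/8)*(-1/6) - 665 = -1/48 - 665 = -31921/48 ≈ -665.02)
O/((((231 - 481) + 453) + 725) - 1*4395) = -31921/(48*((((231 - 481) + 453) + 725) - 1*4395)) = -31921/(48*(((-250 + 453) + 725) - 4395)) = -31921/(48*((203 + 725) - 4395)) = -31921/(48*(928 - 4395)) = -31921/48/(-3467) = -31921/48*(-1/3467) = 31921/166416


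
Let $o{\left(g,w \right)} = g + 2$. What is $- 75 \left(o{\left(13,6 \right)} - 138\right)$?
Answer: $9225$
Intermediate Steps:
$o{\left(g,w \right)} = 2 + g$
$- 75 \left(o{\left(13,6 \right)} - 138\right) = - 75 \left(\left(2 + 13\right) - 138\right) = - 75 \left(15 - 138\right) = \left(-75\right) \left(-123\right) = 9225$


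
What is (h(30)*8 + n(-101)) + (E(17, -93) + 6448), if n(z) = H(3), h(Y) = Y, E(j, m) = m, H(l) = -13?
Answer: 6582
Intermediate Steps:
n(z) = -13
(h(30)*8 + n(-101)) + (E(17, -93) + 6448) = (30*8 - 13) + (-93 + 6448) = (240 - 13) + 6355 = 227 + 6355 = 6582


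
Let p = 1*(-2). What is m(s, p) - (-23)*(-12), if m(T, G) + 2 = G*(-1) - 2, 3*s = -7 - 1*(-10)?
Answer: -278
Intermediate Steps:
s = 1 (s = (-7 - 1*(-10))/3 = (-7 + 10)/3 = (⅓)*3 = 1)
p = -2
m(T, G) = -4 - G (m(T, G) = -2 + (G*(-1) - 2) = -2 + (-G - 2) = -2 + (-2 - G) = -4 - G)
m(s, p) - (-23)*(-12) = (-4 - 1*(-2)) - (-23)*(-12) = (-4 + 2) - 1*276 = -2 - 276 = -278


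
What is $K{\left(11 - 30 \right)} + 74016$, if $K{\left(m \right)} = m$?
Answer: $73997$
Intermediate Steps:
$K{\left(11 - 30 \right)} + 74016 = \left(11 - 30\right) + 74016 = -19 + 74016 = 73997$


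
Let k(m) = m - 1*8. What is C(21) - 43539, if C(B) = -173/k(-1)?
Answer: -391678/9 ≈ -43520.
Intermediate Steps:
k(m) = -8 + m (k(m) = m - 8 = -8 + m)
C(B) = 173/9 (C(B) = -173/(-8 - 1) = -173/(-9) = -173*(-1/9) = 173/9)
C(21) - 43539 = 173/9 - 43539 = -391678/9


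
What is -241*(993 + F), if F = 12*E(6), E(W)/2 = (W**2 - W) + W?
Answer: -447537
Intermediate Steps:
E(W) = 2*W**2 (E(W) = 2*((W**2 - W) + W) = 2*W**2)
F = 864 (F = 12*(2*6**2) = 12*(2*36) = 12*72 = 864)
-241*(993 + F) = -241*(993 + 864) = -241*1857 = -447537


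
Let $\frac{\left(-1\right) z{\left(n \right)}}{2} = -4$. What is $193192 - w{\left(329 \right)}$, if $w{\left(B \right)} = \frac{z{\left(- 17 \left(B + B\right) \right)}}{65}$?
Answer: $\frac{12557472}{65} \approx 1.9319 \cdot 10^{5}$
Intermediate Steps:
$z{\left(n \right)} = 8$ ($z{\left(n \right)} = \left(-2\right) \left(-4\right) = 8$)
$w{\left(B \right)} = \frac{8}{65}$
$193192 - w{\left(329 \right)} = 193192 - \frac{8}{65} = \frac{12557472}{65}$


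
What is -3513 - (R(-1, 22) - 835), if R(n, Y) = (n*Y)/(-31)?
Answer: -83040/31 ≈ -2678.7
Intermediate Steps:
R(n, Y) = -Y*n/31 (R(n, Y) = (Y*n)*(-1/31) = -Y*n/31)
-3513 - (R(-1, 22) - 835) = -3513 - (-1/31*22*(-1) - 835) = -3513 - (22/31 - 835) = -3513 - 1*(-25863/31) = -3513 + 25863/31 = -83040/31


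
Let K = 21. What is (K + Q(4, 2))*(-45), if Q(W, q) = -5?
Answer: -720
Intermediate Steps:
(K + Q(4, 2))*(-45) = (21 - 5)*(-45) = 16*(-45) = -720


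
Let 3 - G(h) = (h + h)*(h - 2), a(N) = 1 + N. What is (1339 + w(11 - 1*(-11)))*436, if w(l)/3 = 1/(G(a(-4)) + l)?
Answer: 2917712/5 ≈ 5.8354e+5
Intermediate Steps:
G(h) = 3 - 2*h*(-2 + h) (G(h) = 3 - (h + h)*(h - 2) = 3 - 2*h*(-2 + h))
w(l) = 3/(-27 + l) (w(l) = 3/((3 - 2*(1 - 4)² + 4*(1 - 4)) + l) = 3/((3 - 2*(-3)² + 4*(-3)) + l) = 3/((3 - 2*9 - 12) + l) = 3/((3 - 18 - 12) + l) = 3/(-27 + l))
(1339 + w(11 - 1*(-11)))*436 = (1339 + 3/(-27 + (11 - 1*(-11))))*436 = (1339 + 3/(-27 + (11 + 11)))*436 = (1339 + 3/(-27 + 22))*436 = (1339 + 3/(-5))*436 = (1339 + 3*(-⅕))*436 = (1339 - ⅗)*436 = (6692/5)*436 = 2917712/5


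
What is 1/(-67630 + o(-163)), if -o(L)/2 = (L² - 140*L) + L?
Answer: -1/166082 ≈ -6.0211e-6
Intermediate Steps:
o(L) = -2*L² + 278*L (o(L) = -2*((L² - 140*L) + L) = -2*(L² - 139*L) = -2*L² + 278*L)
1/(-67630 + o(-163)) = 1/(-67630 + 2*(-163)*(139 - 1*(-163))) = 1/(-67630 + 2*(-163)*(139 + 163)) = 1/(-67630 + 2*(-163)*302) = 1/(-67630 - 98452) = 1/(-166082) = -1/166082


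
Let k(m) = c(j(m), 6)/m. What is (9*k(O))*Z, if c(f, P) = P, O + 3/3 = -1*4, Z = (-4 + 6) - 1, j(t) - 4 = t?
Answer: -54/5 ≈ -10.800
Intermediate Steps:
j(t) = 4 + t
Z = 1 (Z = 2 - 1 = 1)
O = -5 (O = -1 - 1*4 = -1 - 4 = -5)
k(m) = 6/m
(9*k(O))*Z = (9*(6/(-5)))*1 = (9*(6*(-⅕)))*1 = (9*(-6/5))*1 = -54/5*1 = -54/5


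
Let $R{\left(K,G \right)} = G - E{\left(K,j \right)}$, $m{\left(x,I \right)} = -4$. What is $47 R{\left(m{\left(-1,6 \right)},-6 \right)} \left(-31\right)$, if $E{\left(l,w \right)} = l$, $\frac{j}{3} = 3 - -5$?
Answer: $2914$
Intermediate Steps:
$j = 24$ ($j = 3 \left(3 - -5\right) = 3 \left(3 + 5\right) = 3 \cdot 8 = 24$)
$R{\left(K,G \right)} = G - K$
$47 R{\left(m{\left(-1,6 \right)},-6 \right)} \left(-31\right) = 47 \left(-6 - -4\right) \left(-31\right) = 47 \left(-6 + 4\right) \left(-31\right) = 47 \left(-2\right) \left(-31\right) = \left(-94\right) \left(-31\right) = 2914$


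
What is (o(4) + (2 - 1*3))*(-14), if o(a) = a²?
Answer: -210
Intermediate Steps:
(o(4) + (2 - 1*3))*(-14) = (4² + (2 - 1*3))*(-14) = (16 + (2 - 3))*(-14) = (16 - 1)*(-14) = 15*(-14) = -210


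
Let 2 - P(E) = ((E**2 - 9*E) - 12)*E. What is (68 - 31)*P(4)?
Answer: 4810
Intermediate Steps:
P(E) = 2 - E*(-12 + E**2 - 9*E) (P(E) = 2 - ((E**2 - 9*E) - 12)*E = 2 - (-12 + E**2 - 9*E)*E = 2 - E*(-12 + E**2 - 9*E))
(68 - 31)*P(4) = (68 - 31)*(2 - 1*4**3 + 9*4**2 + 12*4) = 37*(2 - 1*64 + 9*16 + 48) = 37*(2 - 64 + 144 + 48) = 37*130 = 4810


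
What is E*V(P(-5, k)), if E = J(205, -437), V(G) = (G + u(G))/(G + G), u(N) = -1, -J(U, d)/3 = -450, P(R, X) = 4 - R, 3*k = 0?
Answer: 600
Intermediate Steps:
k = 0 (k = (⅓)*0 = 0)
J(U, d) = 1350 (J(U, d) = -3*(-450) = 1350)
V(G) = (-1 + G)/(2*G) (V(G) = (G - 1)/(G + G) = (-1 + G)/((2*G)) = (-1 + G)*(1/(2*G)) = (-1 + G)/(2*G))
E = 1350
E*V(P(-5, k)) = 1350*((-1 + (4 - 1*(-5)))/(2*(4 - 1*(-5)))) = 1350*((-1 + (4 + 5))/(2*(4 + 5))) = 1350*((½)*(-1 + 9)/9) = 1350*((½)*(⅑)*8) = 1350*(4/9) = 600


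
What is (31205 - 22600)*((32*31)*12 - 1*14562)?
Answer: -22872090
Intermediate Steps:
(31205 - 22600)*((32*31)*12 - 1*14562) = 8605*(992*12 - 14562) = 8605*(11904 - 14562) = 8605*(-2658) = -22872090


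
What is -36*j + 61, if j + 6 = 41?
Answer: -1199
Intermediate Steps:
j = 35 (j = -6 + 41 = 35)
-36*j + 61 = -36*35 + 61 = -1260 + 61 = -1199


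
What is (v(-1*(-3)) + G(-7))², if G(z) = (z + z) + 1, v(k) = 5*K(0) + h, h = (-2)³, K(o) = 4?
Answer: 1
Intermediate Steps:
h = -8
v(k) = 12 (v(k) = 5*4 - 8 = 20 - 8 = 12)
G(z) = 1 + 2*z (G(z) = 2*z + 1 = 1 + 2*z)
(v(-1*(-3)) + G(-7))² = (12 + (1 + 2*(-7)))² = (12 + (1 - 14))² = (12 - 13)² = (-1)² = 1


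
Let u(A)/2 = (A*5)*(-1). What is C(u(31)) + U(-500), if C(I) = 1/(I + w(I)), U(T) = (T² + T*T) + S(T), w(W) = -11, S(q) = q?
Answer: 160339499/321 ≈ 4.9950e+5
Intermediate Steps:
u(A) = -10*A (u(A) = 2*((A*5)*(-1)) = 2*((5*A)*(-1)) = 2*(-5*A) = -10*A)
U(T) = T + 2*T² (U(T) = (T² + T*T) + T = (T² + T²) + T = 2*T² + T = T + 2*T²)
C(I) = 1/(-11 + I) (C(I) = 1/(I - 11) = 1/(-11 + I))
C(u(31)) + U(-500) = 1/(-11 - 10*31) - 500*(1 + 2*(-500)) = 1/(-11 - 310) - 500*(1 - 1000) = 1/(-321) - 500*(-999) = -1/321 + 499500 = 160339499/321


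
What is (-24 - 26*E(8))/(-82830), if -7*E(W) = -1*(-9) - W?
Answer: 71/289905 ≈ 0.00024491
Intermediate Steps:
E(W) = -9/7 + W/7 (E(W) = -(-1*(-9) - W)/7 = -(9 - W)/7 = -9/7 + W/7)
(-24 - 26*E(8))/(-82830) = (-24 - 26*(-9/7 + (1/7)*8))/(-82830) = (-24 - 26*(-9/7 + 8/7))*(-1/82830) = (-24 - 26*(-1/7))*(-1/82830) = (-24 + 26/7)*(-1/82830) = -142/7*(-1/82830) = 71/289905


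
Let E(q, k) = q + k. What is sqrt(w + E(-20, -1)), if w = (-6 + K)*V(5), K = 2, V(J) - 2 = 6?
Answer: I*sqrt(53) ≈ 7.2801*I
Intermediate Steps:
V(J) = 8 (V(J) = 2 + 6 = 8)
E(q, k) = k + q
w = -32 (w = (-6 + 2)*8 = -4*8 = -32)
sqrt(w + E(-20, -1)) = sqrt(-32 + (-1 - 20)) = sqrt(-32 - 21) = sqrt(-53) = I*sqrt(53)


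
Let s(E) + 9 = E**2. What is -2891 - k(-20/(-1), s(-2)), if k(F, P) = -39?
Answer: -2852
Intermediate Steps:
s(E) = -9 + E**2
-2891 - k(-20/(-1), s(-2)) = -2891 - 1*(-39) = -2891 + 39 = -2852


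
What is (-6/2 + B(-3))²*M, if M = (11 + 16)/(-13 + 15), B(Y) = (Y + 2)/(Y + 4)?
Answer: 216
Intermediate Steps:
B(Y) = (2 + Y)/(4 + Y)
M = 27/2 ≈ 13.500
(-6/2 + B(-3))²*M = (-6/2 + (2 - 3)/(4 - 3))²*(27/2) = (-6*½ - 1/1)²*(27/2) = (-3 + 1*(-1))²*(27/2) = (-3 - 1)²*(27/2) = (-4)²*(27/2) = 16*(27/2) = 216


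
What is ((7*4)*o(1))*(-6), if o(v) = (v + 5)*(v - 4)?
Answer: 3024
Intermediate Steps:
o(v) = (-4 + v)*(5 + v) (o(v) = (5 + v)*(-4 + v) = (-4 + v)*(5 + v))
((7*4)*o(1))*(-6) = ((7*4)*(-20 + 1 + 1²))*(-6) = (28*(-20 + 1 + 1))*(-6) = (28*(-18))*(-6) = -504*(-6) = 3024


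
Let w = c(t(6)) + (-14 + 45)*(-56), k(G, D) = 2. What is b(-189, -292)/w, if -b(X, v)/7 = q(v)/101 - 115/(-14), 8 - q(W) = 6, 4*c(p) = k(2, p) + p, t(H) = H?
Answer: 3881/116756 ≈ 0.033240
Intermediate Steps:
c(p) = ½ + p/4 (c(p) = (2 + p)/4 = ½ + p/4)
q(W) = 2 (q(W) = 8 - 1*6 = 8 - 6 = 2)
b(X, v) = -11643/202 (b(X, v) = -7*(2/101 - 115/(-14)) = -7*(2*(1/101) - 115*(-1/14)) = -7*(2/101 + 115/14) = -7*11643/1414 = -11643/202)
w = -1734 (w = (½ + (¼)*6) + (-14 + 45)*(-56) = (½ + 3/2) + 31*(-56) = 2 - 1736 = -1734)
b(-189, -292)/w = -11643/202/(-1734) = -11643/202*(-1/1734) = 3881/116756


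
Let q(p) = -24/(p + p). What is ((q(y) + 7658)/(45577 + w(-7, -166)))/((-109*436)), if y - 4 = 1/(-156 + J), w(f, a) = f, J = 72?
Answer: -183173/51821357700 ≈ -3.5347e-6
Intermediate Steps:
y = 335/84 (y = 4 + 1/(-156 + 72) = 4 + 1/(-84) = 4 - 1/84 = 335/84 ≈ 3.9881)
q(p) = -12/p (q(p) = -24*1/(2*p) = -12/p)
((q(y) + 7658)/(45577 + w(-7, -166)))/((-109*436)) = ((-12/335/84 + 7658)/(45577 - 7))/((-109*436)) = ((-12*84/335 + 7658)/45570)/(-47524) = ((-1008/335 + 7658)*(1/45570))*(-1/47524) = ((2564422/335)*(1/45570))*(-1/47524) = (183173/1090425)*(-1/47524) = -183173/51821357700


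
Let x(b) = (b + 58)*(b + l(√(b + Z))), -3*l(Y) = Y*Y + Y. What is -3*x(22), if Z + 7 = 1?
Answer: -3680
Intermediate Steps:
Z = -6 (Z = -7 + 1 = -6)
l(Y) = -Y/3 - Y²/3 (l(Y) = -(Y*Y + Y)/3 = -(Y² + Y)/3 = -(Y + Y²)/3 = -Y/3 - Y²/3)
x(b) = (58 + b)*(b - √(-6 + b)*(1 + √(-6 + b))/3) (x(b) = (b + 58)*(b - √(b - 6)*(1 + √(b - 6))/3) = (58 + b)*(b - √(-6 + b)*(1 + √(-6 + b))/3))
-3*x(22) = -3*(116 - 58*√(-6 + 22)/3 + (⅔)*22² + (122/3)*22 - ⅓*22*√(-6 + 22)) = -3*(116 - 58*√16/3 + (⅔)*484 + 2684/3 - ⅓*22*√16) = -3*(116 - 58/3*4 + 968/3 + 2684/3 - ⅓*22*4) = -3*(116 - 232/3 + 968/3 + 2684/3 - 88/3) = -3*3680/3 = -3680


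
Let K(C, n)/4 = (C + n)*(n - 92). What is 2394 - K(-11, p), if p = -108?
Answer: -92806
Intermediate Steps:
K(C, n) = 4*(-92 + n)*(C + n) (K(C, n) = 4*((C + n)*(n - 92)) = 4*((C + n)*(-92 + n)) = 4*((-92 + n)*(C + n)) = 4*(-92 + n)*(C + n))
2394 - K(-11, p) = 2394 - (-368*(-11) - 368*(-108) + 4*(-108)² + 4*(-11)*(-108)) = 2394 - (4048 + 39744 + 4*11664 + 4752) = 2394 - (4048 + 39744 + 46656 + 4752) = 2394 - 1*95200 = 2394 - 95200 = -92806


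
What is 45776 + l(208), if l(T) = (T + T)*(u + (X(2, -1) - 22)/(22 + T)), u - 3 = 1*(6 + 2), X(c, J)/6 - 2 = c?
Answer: 5790896/115 ≈ 50356.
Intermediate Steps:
X(c, J) = 12 + 6*c
u = 11 (u = 3 + 1*(6 + 2) = 3 + 1*8 = 3 + 8 = 11)
l(T) = 2*T*(11 + 2/(22 + T)) (l(T) = (T + T)*(11 + ((12 + 6*2) - 22)/(22 + T)) = (2*T)*(11 + ((12 + 12) - 22)/(22 + T)) = (2*T)*(11 + (24 - 22)/(22 + T)) = (2*T)*(11 + 2/(22 + T)) = 2*T*(11 + 2/(22 + T)))
45776 + l(208) = 45776 + 2*208*(244 + 11*208)/(22 + 208) = 45776 + 2*208*(244 + 2288)/230 = 45776 + 2*208*(1/230)*2532 = 45776 + 526656/115 = 5790896/115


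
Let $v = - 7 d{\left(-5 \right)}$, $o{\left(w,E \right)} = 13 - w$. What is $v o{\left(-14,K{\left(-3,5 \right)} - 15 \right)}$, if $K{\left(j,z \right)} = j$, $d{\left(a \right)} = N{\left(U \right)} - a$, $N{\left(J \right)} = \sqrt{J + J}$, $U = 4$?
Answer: $-945 - 378 \sqrt{2} \approx -1479.6$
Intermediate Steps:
$N{\left(J \right)} = \sqrt{2} \sqrt{J}$ ($N{\left(J \right)} = \sqrt{2 J} = \sqrt{2} \sqrt{J}$)
$d{\left(a \right)} = - a + 2 \sqrt{2}$ ($d{\left(a \right)} = \sqrt{2} \sqrt{4} - a = \sqrt{2} \cdot 2 - a = 2 \sqrt{2} - a = - a + 2 \sqrt{2}$)
$v = -35 - 14 \sqrt{2}$ ($v = - 7 \left(\left(-1\right) \left(-5\right) + 2 \sqrt{2}\right) = - 7 \left(5 + 2 \sqrt{2}\right) = -35 - 14 \sqrt{2} \approx -54.799$)
$v o{\left(-14,K{\left(-3,5 \right)} - 15 \right)} = \left(-35 - 14 \sqrt{2}\right) \left(13 - -14\right) = \left(-35 - 14 \sqrt{2}\right) \left(13 + 14\right) = \left(-35 - 14 \sqrt{2}\right) 27 = -945 - 378 \sqrt{2}$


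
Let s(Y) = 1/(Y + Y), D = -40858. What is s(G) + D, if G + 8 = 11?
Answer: -245147/6 ≈ -40858.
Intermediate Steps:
G = 3 (G = -8 + 11 = 3)
s(Y) = 1/(2*Y)
s(G) + D = (1/2)/3 - 40858 = (1/2)*(1/3) - 40858 = 1/6 - 40858 = -245147/6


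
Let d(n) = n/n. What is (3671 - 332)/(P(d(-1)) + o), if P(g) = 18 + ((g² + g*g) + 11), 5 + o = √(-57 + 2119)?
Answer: -689/11 + 53*√2062/22 ≈ 46.759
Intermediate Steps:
o = -5 + √2062 (o = -5 + √(-57 + 2119) = -5 + √2062 ≈ 40.409)
d(n) = 1
P(g) = 29 + 2*g² (P(g) = 18 + ((g² + g²) + 11) = 18 + (2*g² + 11) = 18 + (11 + 2*g²) = 29 + 2*g²)
(3671 - 332)/(P(d(-1)) + o) = (3671 - 332)/((29 + 2*1²) + (-5 + √2062)) = 3339/((29 + 2*1) + (-5 + √2062)) = 3339/((29 + 2) + (-5 + √2062)) = 3339/(31 + (-5 + √2062)) = 3339/(26 + √2062)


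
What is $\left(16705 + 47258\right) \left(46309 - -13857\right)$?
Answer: $3848397858$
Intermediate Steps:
$\left(16705 + 47258\right) \left(46309 - -13857\right) = 63963 \left(46309 + \left(-6514 + 20371\right)\right) = 63963 \left(46309 + 13857\right) = 63963 \cdot 60166 = 3848397858$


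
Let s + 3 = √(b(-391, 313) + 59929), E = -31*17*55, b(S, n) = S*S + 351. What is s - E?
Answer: 28982 + √213161 ≈ 29444.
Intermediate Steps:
b(S, n) = 351 + S² (b(S, n) = S² + 351 = 351 + S²)
E = -28985 (E = -527*55 = -28985)
s = -3 + √213161 (s = -3 + √((351 + (-391)²) + 59929) = -3 + √((351 + 152881) + 59929) = -3 + √(153232 + 59929) = -3 + √213161 ≈ 458.69)
s - E = (-3 + √213161) - 1*(-28985) = (-3 + √213161) + 28985 = 28982 + √213161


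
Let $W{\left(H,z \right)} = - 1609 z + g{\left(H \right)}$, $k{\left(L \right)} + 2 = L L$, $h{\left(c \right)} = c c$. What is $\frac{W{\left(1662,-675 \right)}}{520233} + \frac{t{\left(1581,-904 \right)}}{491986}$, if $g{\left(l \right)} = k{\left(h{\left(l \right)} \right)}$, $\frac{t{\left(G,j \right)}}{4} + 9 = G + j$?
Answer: $\frac{1876924869139834025}{127973676369} \approx 1.4666 \cdot 10^{7}$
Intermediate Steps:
$h{\left(c \right)} = c^{2}$
$t{\left(G,j \right)} = -36 + 4 G + 4 j$ ($t{\left(G,j \right)} = -36 + 4 \left(G + j\right) = -36 + \left(4 G + 4 j\right) = -36 + 4 G + 4 j$)
$k{\left(L \right)} = -2 + L^{2}$ ($k{\left(L \right)} = -2 + L L = -2 + L^{2}$)
$g{\left(l \right)} = -2 + l^{4}$ ($g{\left(l \right)} = -2 + \left(l^{2}\right)^{2} = -2 + l^{4}$)
$W{\left(H,z \right)} = -2 + H^{4} - 1609 z$ ($W{\left(H,z \right)} = - 1609 z + \left(-2 + H^{4}\right) = -2 + H^{4} - 1609 z$)
$\frac{W{\left(1662,-675 \right)}}{520233} + \frac{t{\left(1581,-904 \right)}}{491986} = \frac{-2 + 1662^{4} - -1086075}{520233} + \frac{-36 + 4 \cdot 1581 + 4 \left(-904\right)}{491986} = \left(-2 + 7629991915536 + 1086075\right) \frac{1}{520233} + \left(-36 + 6324 - 3616\right) \frac{1}{491986} = 7629993001609 \cdot \frac{1}{520233} + 2672 \cdot \frac{1}{491986} = \frac{7629993001609}{520233} + \frac{1336}{245993} = \frac{1876924869139834025}{127973676369}$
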